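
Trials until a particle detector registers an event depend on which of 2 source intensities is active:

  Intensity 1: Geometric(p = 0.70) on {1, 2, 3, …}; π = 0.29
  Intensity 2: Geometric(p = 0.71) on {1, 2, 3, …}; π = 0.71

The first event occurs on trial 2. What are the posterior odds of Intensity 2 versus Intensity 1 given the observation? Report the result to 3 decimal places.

The posterior odds equal the prior odds times the likelihood ratio: (π_i/π_j)·(f_i(x)/f_j(x)).
Geometric probabilities:
  f_1 = 0.70·(1−0.70)^1 = 0.70·0.3 = 0.21
  f_2 = 0.71·(1−0.71)^1 = 0.71·0.29 = 0.2059
Posterior odds = (π_2·f_2) / (π_1·f_1) = (0.71·0.2059) / (0.29·0.21) = 0.146189 / 0.0609 ≈ 2.400

2.400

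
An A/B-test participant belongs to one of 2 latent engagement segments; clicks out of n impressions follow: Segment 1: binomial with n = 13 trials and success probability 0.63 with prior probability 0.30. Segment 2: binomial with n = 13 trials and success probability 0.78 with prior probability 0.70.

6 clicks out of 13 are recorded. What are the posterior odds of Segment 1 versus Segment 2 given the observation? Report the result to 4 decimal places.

4.5285

Posterior odds = (w_i f_i(x)) / (w_j f_j(x)); the normalising sum cancels.
Evaluate each component's likelihood at the observed value:
  p_1 = 0.101853
  p_2 = 0.00963926
Posterior odds = (w_1·p_1) / (w_2·p_2) = (0.30·0.101853) / (0.70·0.00963926) = 0.0305558 / 0.00674748 ≈ 4.5285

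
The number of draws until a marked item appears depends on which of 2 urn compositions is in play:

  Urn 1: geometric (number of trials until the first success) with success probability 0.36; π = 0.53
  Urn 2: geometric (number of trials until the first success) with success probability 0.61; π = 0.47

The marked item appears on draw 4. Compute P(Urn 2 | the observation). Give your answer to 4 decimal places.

0.2537

P(component k | x) = π_k·f_k(x) / marginal(x), where marginal(x) = Σ_j π_j·f_j(x).
Evaluate each component's likelihood at the observed value:
  p_1 = 0.36·(1−0.36)^3 = 0.36·0.262144 = 0.0943718
  p_2 = 0.61·(1−0.61)^3 = 0.61·0.059319 = 0.0361846
Unnormalised posteriors:
  π_1·p_1 = 0.53 × 0.0943718 = 0.0500171
  π_2·p_2 = 0.47 × 0.0361846 = 0.0170068
Marginal: 0.0500171 + 0.0170068 = 0.0670238
So the posterior for Urn 2 is 0.0170068 / 0.0670238 ≈ 0.2537.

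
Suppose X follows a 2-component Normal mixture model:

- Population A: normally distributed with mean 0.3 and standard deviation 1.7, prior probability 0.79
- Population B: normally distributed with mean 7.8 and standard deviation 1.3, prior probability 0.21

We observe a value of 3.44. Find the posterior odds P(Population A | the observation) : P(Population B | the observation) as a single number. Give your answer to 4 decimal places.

Posterior odds = (π_i f_i(x)) / (π_j f_j(x)); the normalising sum cancels.
Normal densities:
  p_A = (1/(1.7·√(2π)))·exp(−(3.44−0.3)²/(2·1.7²)) = 0.234672·exp(-1.70581) = 0.0426222
  p_B = (1/(1.3·√(2π)))·exp(−(3.44−7.8)²/(2·1.3²)) = 0.306879·exp(-5.62414) = 0.00110773
0.0336715 / 0.000232623 ≈ 144.7474

144.7474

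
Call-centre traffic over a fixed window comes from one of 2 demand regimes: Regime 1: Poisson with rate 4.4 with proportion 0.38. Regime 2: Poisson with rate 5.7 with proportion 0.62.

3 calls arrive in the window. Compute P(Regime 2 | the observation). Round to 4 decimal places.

0.4915

P(component k | x) = π_k·f_k(x) / marginal(x), where marginal(x) = Σ_j π_j·f_j(x).
Component likelihoods at x = 3 calls:
  L_1 = 0.174305
  L_2 = 0.103275
Unnormalised posteriors:
  π_1·L_1 = 0.38 × 0.174305 = 0.0662361
  π_2·L_2 = 0.62 × 0.103275 = 0.0640304
Evidence: 0.0662361 + 0.0640304 = 0.130267
P(Regime 2 | x) ≈ 0.4915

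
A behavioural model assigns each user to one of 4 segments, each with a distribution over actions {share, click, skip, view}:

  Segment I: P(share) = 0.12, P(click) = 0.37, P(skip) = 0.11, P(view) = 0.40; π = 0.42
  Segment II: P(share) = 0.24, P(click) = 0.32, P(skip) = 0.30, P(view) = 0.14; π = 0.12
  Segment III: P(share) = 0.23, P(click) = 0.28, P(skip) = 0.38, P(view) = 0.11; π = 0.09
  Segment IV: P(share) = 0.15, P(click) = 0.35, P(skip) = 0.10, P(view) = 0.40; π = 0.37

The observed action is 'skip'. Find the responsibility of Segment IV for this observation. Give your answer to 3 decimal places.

The responsibility of component k is P(Z=k) f_k(x) divided by Σ_j P(Z=j) f_j(x).
Evaluate each component's likelihood at the observed value:
  f_I = 0.11
  f_II = 0.3
  f_III = 0.38
  f_IV = 0.1
Prior × likelihood for each component:
  P(Z=I)·f_I = 0.42 × 0.11 = 0.0462
  P(Z=II)·f_II = 0.12 × 0.3 = 0.036
  P(Z=III)·f_III = 0.09 × 0.38 = 0.0342
  P(Z=IV)·f_IV = 0.37 × 0.1 = 0.037
Normaliser: 0.0462 + 0.036 + 0.0342 + 0.037 = 0.1534
P(Segment IV | the observation) ≈ 0.241

0.241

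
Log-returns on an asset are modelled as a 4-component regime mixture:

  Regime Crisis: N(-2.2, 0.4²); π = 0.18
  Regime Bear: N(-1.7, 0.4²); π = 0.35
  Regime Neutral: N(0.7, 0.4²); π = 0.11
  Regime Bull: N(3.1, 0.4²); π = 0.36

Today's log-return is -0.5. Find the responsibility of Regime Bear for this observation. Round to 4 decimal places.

The responsibility of component k is π_k f_k(x) divided by Σ_j π_j f_j(x).
Evaluate each component's likelihood at the observed value:
  L_Crisis = (1/(0.4·√(2π)))·exp(−(-0.5−-2.2)²/(2·0.4²)) = 0.997356·exp(-9.03125) = 0.000119297
  L_Bear = (1/(0.4·√(2π)))·exp(−(-0.5−-1.7)²/(2·0.4²)) = 0.997356·exp(-4.50000) = 0.0110796
  L_Neutral = (1/(0.4·√(2π)))·exp(−(-0.5−0.7)²/(2·0.4²)) = 0.997356·exp(-4.50000) = 0.0110796
  L_Bull = (1/(0.4·√(2π)))·exp(−(-0.5−3.1)²/(2·0.4²)) = 0.997356·exp(-40.50000) = 2.56994e-18
Weight by the priors:
  π_Crisis·L_Crisis = 0.18 × 0.000119297 = 2.14734e-05
  π_Bear·L_Bear = 0.35 × 0.0110796 = 0.00387787
  π_Neutral·L_Neutral = 0.11 × 0.0110796 = 0.00121876
  π_Bull·L_Bull = 0.36 × 2.56994e-18 = 9.2518e-19
Denominator: 2.14734e-05 + 0.00387787 + 0.00121876 + 9.2518e-19 = 0.0051181
P(Regime Bear | the observation) = 0.00387787 / 0.0051181 ≈ 0.7577

0.7577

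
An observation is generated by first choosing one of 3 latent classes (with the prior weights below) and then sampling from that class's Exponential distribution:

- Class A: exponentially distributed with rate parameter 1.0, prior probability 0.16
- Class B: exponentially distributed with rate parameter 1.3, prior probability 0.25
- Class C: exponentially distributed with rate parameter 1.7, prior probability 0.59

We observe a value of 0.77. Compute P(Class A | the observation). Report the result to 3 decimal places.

0.160

Apply Bayes' rule: the posterior for each component is proportional to its prior times its likelihood at x.
Evaluate each component's likelihood at the observed value:
  f_A = 1.0·e^(−1.0·0.77) = 1.0·e^(−0.7700) = 0.463013
  f_B = 1.3·e^(−1.3·0.77) = 1.3·e^(−1.0010) = 0.477765
  f_C = 1.7·e^(−1.7·0.77) = 1.7·e^(−1.3090) = 0.459153
Weight by the priors:
  P(Z=A)·f_A = 0.16 × 0.463013 = 0.0740821
  P(Z=B)·f_B = 0.25 × 0.477765 = 0.119441
  P(Z=C)·f_C = 0.59 × 0.459153 = 0.2709
Evidence: 0.0740821 + 0.119441 + 0.2709 = 0.464424
So the posterior for Class A is 0.0740821 / 0.464424 ≈ 0.160.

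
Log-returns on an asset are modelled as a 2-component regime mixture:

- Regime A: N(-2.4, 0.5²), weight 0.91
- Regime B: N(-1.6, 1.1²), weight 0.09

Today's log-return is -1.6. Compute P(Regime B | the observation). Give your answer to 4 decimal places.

0.1392

Posterior ∝ prior × likelihood, so P(k | x) ∝ π_k f_k(x); normalise over all components.
Component likelihoods at x = -1.6:
  L_A = 0.221842
  L_B = 0.362675
Unnormalised posteriors:
  π_A·L_A = 0.91 × 0.221842 = 0.201876
  π_B·L_B = 0.09 × 0.362675 = 0.0326407
Evidence: 0.201876 + 0.0326407 = 0.234517
So the posterior for Regime B is 0.0326407 / 0.234517 ≈ 0.1392.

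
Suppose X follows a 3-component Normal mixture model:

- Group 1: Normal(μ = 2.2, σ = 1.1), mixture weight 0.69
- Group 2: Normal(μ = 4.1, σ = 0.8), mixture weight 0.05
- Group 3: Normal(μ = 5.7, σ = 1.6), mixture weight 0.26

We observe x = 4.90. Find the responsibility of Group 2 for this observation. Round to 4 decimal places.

0.1787

Posterior ∝ prior × likelihood, so P(k | x) ∝ π_k f_k(x); normalise over all components.
Evaluate each component's likelihood at the observed value:
  L_1 = (1/(1.1·√(2π)))·exp(−(4.90−2.2)²/(2·1.1²)) = 0.362675·exp(-3.01240) = 0.0178341
  L_2 = (1/(0.8·√(2π)))·exp(−(4.90−4.1)²/(2·0.8²)) = 0.498678·exp(-0.50000) = 0.302463
  L_3 = (1/(1.6·√(2π)))·exp(−(4.90−5.7)²/(2·1.6²)) = 0.249339·exp(-0.12500) = 0.220041
Multiply by the mixture weights:
  π_1·L_1 = 0.69 × 0.0178341 = 0.0123055
  π_2·L_2 = 0.05 × 0.302463 = 0.0151232
  π_3·L_3 = 0.26 × 0.220041 = 0.0572106
Evidence: 0.0123055 + 0.0151232 + 0.0572106 = 0.0846393
P(Group 2 | 4.90) = 0.0151232 / 0.0846393 ≈ 0.1787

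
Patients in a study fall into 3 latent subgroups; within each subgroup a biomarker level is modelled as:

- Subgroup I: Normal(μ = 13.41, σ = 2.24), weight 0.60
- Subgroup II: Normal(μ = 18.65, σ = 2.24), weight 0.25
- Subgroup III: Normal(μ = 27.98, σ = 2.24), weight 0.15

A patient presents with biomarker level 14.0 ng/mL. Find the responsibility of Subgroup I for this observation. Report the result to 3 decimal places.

Apply Bayes' rule: the posterior for each component is proportional to its prior times its likelihood at x.
Component likelihoods at x = 14.0 ng/mL:
  L_I = 0.172027
  L_II = 0.0206492
  L_III = 6.20249e-10
Weight by the priors:
  P(Z=I)·L_I = 0.60 × 0.172027 = 0.103216
  P(Z=II)·L_II = 0.25 × 0.0206492 = 0.00516229
  P(Z=III)·L_III = 0.15 × 6.20249e-10 = 9.30373e-11
Sum: 0.103216 + 0.00516229 + 9.30373e-11 = 0.108379
So the posterior for Subgroup I is 0.103216 / 0.108379 ≈ 0.952.

0.952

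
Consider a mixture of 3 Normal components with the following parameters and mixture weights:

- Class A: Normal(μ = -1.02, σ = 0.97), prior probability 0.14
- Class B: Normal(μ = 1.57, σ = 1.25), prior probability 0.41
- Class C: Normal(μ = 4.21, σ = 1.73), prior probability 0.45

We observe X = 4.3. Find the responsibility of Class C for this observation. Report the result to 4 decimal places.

P(component k | x) = π_k·f_k(x) / marginal(x), where marginal(x) = Σ_j π_j·f_j(x).
Evaluate each component's likelihood at the observed value:
  L_A = (1/(0.97·√(2π)))·exp(−(4.3−-1.02)²/(2·0.97²)) = 0.411281·exp(-15.04007) = 1.2087e-07
  L_B = (1/(1.25·√(2π)))·exp(−(4.3−1.57)²/(2·1.25²)) = 0.319154·exp(-2.38493) = 0.0293927
  L_C = (1/(1.73·√(2π)))·exp(−(4.3−4.21)²/(2·1.73²)) = 0.230602·exp(-0.00135) = 0.230291
Unnormalised posteriors:
  π_A·L_A = 0.14 × 1.2087e-07 = 1.69218e-08
  π_B·L_B = 0.41 × 0.0293927 = 0.012051
  π_C·L_C = 0.45 × 0.230291 = 0.103631
Denominator: 1.69218e-08 + 0.012051 + 0.103631 = 0.115682
So the posterior for Class C is 0.103631 / 0.115682 ≈ 0.8958.

0.8958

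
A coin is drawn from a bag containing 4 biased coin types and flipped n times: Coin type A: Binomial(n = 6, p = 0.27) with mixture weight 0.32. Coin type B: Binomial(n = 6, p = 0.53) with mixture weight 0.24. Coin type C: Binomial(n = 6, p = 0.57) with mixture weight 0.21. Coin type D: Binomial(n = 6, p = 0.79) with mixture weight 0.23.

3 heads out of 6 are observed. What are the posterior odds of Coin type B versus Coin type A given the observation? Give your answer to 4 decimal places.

1.5140

Since P(k|x) ∝ P(Z=k) f_k(x), the posterior odds are P(Z=i) f_i(x) / (P(Z=j) f_j(x)).
Binomial probabilities:
  L_A = C(6,3)·0.27^3·0.73^3 = 20·0.019683·0.389017 = 0.15314
  L_B = C(6,3)·0.53^3·0.47^3 = 20·0.148877·0.103823 = 0.309137
  L_C = C(6,3)·0.57^3·0.43^3 = 20·0.185193·0.079507 = 0.294483
  L_D = C(6,3)·0.79^3·0.21^3 = 20·0.493039·0.009261 = 0.0913207
Posterior odds = (P(Z=B)·L_B) / (P(Z=A)·L_A) = (0.24·0.309137) / (0.32·0.15314) = 0.0741929 / 0.0490049 ≈ 1.5140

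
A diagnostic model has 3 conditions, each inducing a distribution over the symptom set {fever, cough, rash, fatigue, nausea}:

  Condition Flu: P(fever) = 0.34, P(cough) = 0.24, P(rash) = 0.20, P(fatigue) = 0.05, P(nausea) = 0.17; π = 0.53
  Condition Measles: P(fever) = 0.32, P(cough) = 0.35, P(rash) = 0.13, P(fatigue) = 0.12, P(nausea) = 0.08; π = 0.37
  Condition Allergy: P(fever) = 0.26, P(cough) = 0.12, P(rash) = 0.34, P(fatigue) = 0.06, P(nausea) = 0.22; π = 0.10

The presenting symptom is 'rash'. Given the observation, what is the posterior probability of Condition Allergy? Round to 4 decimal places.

0.1808

The responsibility of component k is π_k f_k(x) divided by Σ_j π_j f_j(x).
Evaluate each component's likelihood at the observed value:
  f_Flu = P(rash | comp) = 0.20
  f_Measles = P(rash | comp) = 0.13
  f_Allergy = P(rash | comp) = 0.34
Prior × likelihood for each component:
  π_Flu·f_Flu = 0.53 × 0.2 = 0.106
  π_Measles·f_Measles = 0.37 × 0.13 = 0.0481
  π_Allergy·f_Allergy = 0.10 × 0.34 = 0.034
Marginal: 0.106 + 0.0481 + 0.034 = 0.1881
P(Condition Allergy | x) = 0.034 / 0.1881 ≈ 0.1808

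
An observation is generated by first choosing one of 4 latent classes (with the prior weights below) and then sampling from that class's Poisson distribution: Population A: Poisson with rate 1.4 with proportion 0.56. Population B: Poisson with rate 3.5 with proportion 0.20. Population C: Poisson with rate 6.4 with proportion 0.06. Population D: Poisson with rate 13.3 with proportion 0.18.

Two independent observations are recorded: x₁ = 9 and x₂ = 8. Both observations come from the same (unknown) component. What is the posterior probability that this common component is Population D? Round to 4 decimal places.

0.4245

P(component k | x) = π_k·f_k(x) / marginal(x), where marginal(x) = Σ_j π_j·f_j(x).
Since both observations come from the same component, the likelihood for component k is f_k(x₁)·f_k(x₂).
  f_A = [e^(−1.4)·1.4^9/9! = 1.40403e-05] × [9.02592e-05] = 1.26727e-09
  f_B = [e^(−3.5)·3.5^9/9! = 0.00655871] × [0.0168653] = 0.000110614
  f_C = [e^(−6.4)·6.4^9/9! = 0.0824844] × [0.115994] = 0.00956768
  f_D = [e^(−13.3)·13.3^9/9! = 0.0600876] × [0.0406608] = 0.00244321
Prior × likelihood for each component:
  π_A·f_A = 0.56 × 1.26727e-09 = 7.0967e-10
  π_B·f_B = 0.20 × 0.000110614 = 2.21229e-05
  π_C·f_C = 0.06 × 0.00956768 = 0.000574061
  π_D·f_D = 0.18 × 0.00244321 = 0.000439778
Sum: 7.0967e-10 + 2.21229e-05 + 0.000574061 + 0.000439778 = 0.00103596
Responsibility of Population D: 0.000439778 / 0.00103596 ≈ 0.4245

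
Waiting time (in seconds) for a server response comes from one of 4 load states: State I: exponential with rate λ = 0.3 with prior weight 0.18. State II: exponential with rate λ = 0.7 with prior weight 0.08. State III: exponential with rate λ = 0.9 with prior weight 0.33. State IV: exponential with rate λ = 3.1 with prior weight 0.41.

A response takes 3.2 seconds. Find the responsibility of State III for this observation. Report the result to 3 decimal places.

0.384

Apply Bayes' rule: the posterior for each component is proportional to its prior times its likelihood at x.
Exponential densities:
  L_I = 0.3·e^(−0.3·3.2) = 0.3·e^(−0.9600) = 0.114868
  L_II = 0.7·e^(−0.7·3.2) = 0.7·e^(−2.2400) = 0.074521
  L_III = 0.9·e^(−0.9·3.2) = 0.9·e^(−2.8800) = 0.0505213
  L_IV = 3.1·e^(−3.1·3.2) = 3.1·e^(−9.9200) = 0.000152462
Multiply by the mixture weights:
  w_I·L_I = 0.18 × 0.114868 = 0.0206762
  w_II·L_II = 0.08 × 0.074521 = 0.00596168
  w_III·L_III = 0.33 × 0.0505213 = 0.016672
  w_IV·L_IV = 0.41 × 0.000152462 = 6.25093e-05
Marginal: 0.0206762 + 0.00596168 + 0.016672 + 6.25093e-05 = 0.0433724
P(State III | x) = 0.016672 / 0.0433724 ≈ 0.384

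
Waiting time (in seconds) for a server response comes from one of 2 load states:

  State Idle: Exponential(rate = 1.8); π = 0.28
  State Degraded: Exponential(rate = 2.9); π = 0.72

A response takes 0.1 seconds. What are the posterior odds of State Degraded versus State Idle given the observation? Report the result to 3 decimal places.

Posterior odds = (P(Z=i) f_i(x)) / (P(Z=j) f_j(x)); the normalising sum cancels.
Exponential densities:
  p_Idle = 1.8·e^(−1.8·0.1) = 1.8·e^(−0.1800) = 1.50349
  p_Degraded = 2.9·e^(−2.9·0.1) = 2.9·e^(−0.2900) = 2.16996
1.56237 / 0.420976 ≈ 3.711

3.711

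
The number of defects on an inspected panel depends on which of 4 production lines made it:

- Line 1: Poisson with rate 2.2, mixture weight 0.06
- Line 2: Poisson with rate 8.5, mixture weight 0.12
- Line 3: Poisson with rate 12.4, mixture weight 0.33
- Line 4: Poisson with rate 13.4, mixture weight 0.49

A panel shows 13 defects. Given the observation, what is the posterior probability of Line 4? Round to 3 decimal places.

By Bayes' theorem, P(k | x) = P(Z=k) f_k(x) / Σ_j P(Z=j) f_j(x).
Evaluate each component's likelihood at the observed value:
  f_1 = 5.0323e-07
  f_2 = 0.039506
  f_3 = 0.10838
  f_4 = 0.109279
Weight by the priors:
  P(Z=1)·f_1 = 0.06 × 5.0323e-07 = 3.01938e-08
  P(Z=2)·f_2 = 0.12 × 0.039506 = 0.00474072
  P(Z=3)·f_3 = 0.33 × 0.10838 = 0.0357655
  P(Z=4)·f_4 = 0.49 × 0.109279 = 0.0535466
Marginal: 3.01938e-08 + 0.00474072 + 0.0357655 + 0.0535466 = 0.0940528
So the posterior for Line 4 is 0.0535466 / 0.0940528 ≈ 0.569.

0.569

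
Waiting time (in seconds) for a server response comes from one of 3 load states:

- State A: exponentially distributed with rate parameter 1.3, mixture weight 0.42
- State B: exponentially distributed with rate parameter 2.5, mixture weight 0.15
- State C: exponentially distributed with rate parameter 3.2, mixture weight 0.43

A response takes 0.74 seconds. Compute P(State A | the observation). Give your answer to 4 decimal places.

Apply Bayes' rule: the posterior for each component is proportional to its prior times its likelihood at x.
Evaluate each component's likelihood at the observed value:
  f_A = 0.496766
  f_B = 0.393093
  f_C = 0.299737
Multiply by the mixture weights:
  π_A·f_A = 0.42 × 0.496766 = 0.208642
  π_B·f_B = 0.15 × 0.393093 = 0.0589639
  π_C·f_C = 0.43 × 0.299737 = 0.128887
Sum: 0.208642 + 0.0589639 + 0.128887 = 0.396493
So the posterior for State A is 0.208642 / 0.396493 ≈ 0.5262.

0.5262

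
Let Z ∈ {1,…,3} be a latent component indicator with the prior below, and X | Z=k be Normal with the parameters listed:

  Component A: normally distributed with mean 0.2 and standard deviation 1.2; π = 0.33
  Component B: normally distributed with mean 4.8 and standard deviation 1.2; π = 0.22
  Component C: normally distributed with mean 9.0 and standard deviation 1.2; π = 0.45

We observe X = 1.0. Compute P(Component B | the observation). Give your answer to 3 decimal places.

0.006

P(component k | x) = w_k·f_k(x) / marginal(x), where marginal(x) = Σ_j w_j·f_j(x).
Evaluate each component's likelihood at the observed value:
  p_A = 0.266207
  p_B = 0.00220915
  p_C = 7.42575e-11
Unnormalised posteriors:
  w_A·p_A = 0.33 × 0.266207 = 0.0878482
  w_B·p_B = 0.22 × 0.00220915 = 0.000486012
  w_C·p_C = 0.45 × 7.42575e-11 = 3.34159e-11
Sum: 0.0878482 + 0.000486012 + 3.34159e-11 = 0.0883342
So the posterior for Component B is 0.000486012 / 0.0883342 ≈ 0.006.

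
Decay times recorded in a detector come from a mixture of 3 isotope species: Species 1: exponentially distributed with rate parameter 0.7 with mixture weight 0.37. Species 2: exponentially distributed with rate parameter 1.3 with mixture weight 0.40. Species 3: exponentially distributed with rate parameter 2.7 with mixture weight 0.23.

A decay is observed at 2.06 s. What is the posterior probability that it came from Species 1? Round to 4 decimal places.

0.6164

Apply Bayes' rule: the posterior for each component is proportional to its prior times its likelihood at x.
Evaluate each component's likelihood at the observed value:
  p_1 = 0.165518
  p_2 = 0.0893105
  p_3 = 0.0103709
Multiply by the mixture weights:
  π_1·p_1 = 0.37 × 0.165518 = 0.0612417
  π_2·p_2 = 0.40 × 0.0893105 = 0.0357242
  π_3·p_3 = 0.23 × 0.0103709 = 0.00238531
Marginal: 0.0612417 + 0.0357242 + 0.00238531 = 0.0993512
Responsibility of Species 1: 0.0612417 / 0.0993512 ≈ 0.6164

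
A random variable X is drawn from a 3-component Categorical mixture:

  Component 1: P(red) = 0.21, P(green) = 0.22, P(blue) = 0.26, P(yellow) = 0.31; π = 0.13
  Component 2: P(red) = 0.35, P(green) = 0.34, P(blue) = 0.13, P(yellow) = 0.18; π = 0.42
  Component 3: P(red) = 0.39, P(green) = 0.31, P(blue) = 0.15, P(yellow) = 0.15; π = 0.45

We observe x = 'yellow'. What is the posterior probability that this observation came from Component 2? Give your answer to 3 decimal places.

0.412

The responsibility of component k is π_k f_k(x) divided by Σ_j π_j f_j(x).
Component likelihoods at x = 'yellow':
  f_1 = P(yellow | comp) = 0.31
  f_2 = P(yellow | comp) = 0.18
  f_3 = P(yellow | comp) = 0.15
Unnormalised posteriors:
  π_1·f_1 = 0.13 × 0.31 = 0.0403
  π_2·f_2 = 0.42 × 0.18 = 0.0756
  π_3·f_3 = 0.45 × 0.15 = 0.0675
Marginal: 0.0403 + 0.0756 + 0.0675 = 0.1834
Responsibility of Component 2: 0.0756 / 0.1834 ≈ 0.412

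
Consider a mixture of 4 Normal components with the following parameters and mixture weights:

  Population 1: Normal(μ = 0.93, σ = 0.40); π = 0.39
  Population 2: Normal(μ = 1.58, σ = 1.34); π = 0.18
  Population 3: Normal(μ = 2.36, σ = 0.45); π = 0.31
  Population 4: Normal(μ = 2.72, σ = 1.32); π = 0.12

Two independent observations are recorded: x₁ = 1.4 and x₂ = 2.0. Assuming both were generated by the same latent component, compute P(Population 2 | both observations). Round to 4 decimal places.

0.3391

Apply Bayes' rule: the posterior for each component is proportional to its prior times its likelihood at x.
Since both observations come from the same component, the likelihood for component k is f_k(x₁)·f_k(x₂).
  p_1 = [0.500093] × [0.0278629] = 0.013934
  p_2 = [0.295044] × [0.283448] = 0.0836295
  p_3 = [0.0910828] × [0.643759] = 0.0586354
  p_4 = [0.183311] × [0.260454] = 0.047744
Weight by the priors:
  P(Z=1)·p_1 = 0.39 × 0.013934 = 0.00543428
  P(Z=2)·p_2 = 0.18 × 0.0836295 = 0.0150533
  P(Z=3)·p_3 = 0.31 × 0.0586354 = 0.018177
  P(Z=4)·p_4 = 0.12 × 0.047744 = 0.00572929
Evidence: 0.00543428 + 0.0150533 + 0.018177 + 0.00572929 = 0.0443938
Responsibility of Population 2: 0.0150533 / 0.0443938 ≈ 0.3391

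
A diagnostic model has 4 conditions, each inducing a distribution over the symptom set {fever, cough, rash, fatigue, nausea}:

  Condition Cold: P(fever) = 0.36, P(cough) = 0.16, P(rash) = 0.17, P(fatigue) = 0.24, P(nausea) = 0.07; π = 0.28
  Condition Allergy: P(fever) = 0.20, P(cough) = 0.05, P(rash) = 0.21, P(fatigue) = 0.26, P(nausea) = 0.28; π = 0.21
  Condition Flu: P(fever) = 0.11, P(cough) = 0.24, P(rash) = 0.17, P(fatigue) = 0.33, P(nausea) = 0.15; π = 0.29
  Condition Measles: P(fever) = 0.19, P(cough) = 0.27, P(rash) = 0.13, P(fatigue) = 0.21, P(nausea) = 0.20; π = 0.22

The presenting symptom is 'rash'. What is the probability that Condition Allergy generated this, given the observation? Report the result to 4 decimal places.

0.2600

The responsibility of component k is P(Z=k) f_k(x) divided by Σ_j P(Z=j) f_j(x).
Categorical probabilities:
  p_Cold = P(rash | comp) = 0.17
  p_Allergy = P(rash | comp) = 0.21
  p_Flu = P(rash | comp) = 0.17
  p_Measles = P(rash | comp) = 0.13
Unnormalised posteriors:
  P(Z=Cold)·p_Cold = 0.28 × 0.17 = 0.0476
  P(Z=Allergy)·p_Allergy = 0.21 × 0.21 = 0.0441
  P(Z=Flu)·p_Flu = 0.29 × 0.17 = 0.0493
  P(Z=Measles)·p_Measles = 0.22 × 0.13 = 0.0286
Marginal: 0.0476 + 0.0441 + 0.0493 + 0.0286 = 0.1696
So the posterior for Condition Allergy is 0.0441 / 0.1696 ≈ 0.2600.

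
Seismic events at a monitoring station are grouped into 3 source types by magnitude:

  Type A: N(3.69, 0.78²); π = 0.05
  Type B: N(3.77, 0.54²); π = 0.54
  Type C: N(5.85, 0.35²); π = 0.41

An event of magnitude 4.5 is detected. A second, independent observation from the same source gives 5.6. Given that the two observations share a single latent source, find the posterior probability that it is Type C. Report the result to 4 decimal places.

Apply Bayes' rule: the posterior for each component is proportional to its prior times its likelihood at x.
Since both observations come from the same component, the likelihood for component k is f_k(x₁)·f_k(x₂).
  L_A = [(1/(0.78·√(2π)))·exp(−(4.5−3.69)²/(2·0.78²)) = 0.511464·exp(-0.53920) = 0.298293] × [0.0255125] = 0.0076102
  L_B = [(1/(0.54·√(2π)))·exp(−(4.5−3.77)²/(2·0.54²)) = 0.738782·exp(-0.91375) = 0.296264] × [0.00236959] = 0.000702026
  L_C = [(1/(0.35·√(2π)))·exp(−(4.5−5.85)²/(2·0.35²)) = 1.139835·exp(-7.43878) = 0.000670228] × [0.883187] = 0.000591937
Unnormalised posteriors:
  π_A·L_A = 0.05 × 0.0076102 = 0.00038051
  π_B·L_B = 0.54 × 0.000702026 = 0.000379094
  π_C·L_C = 0.41 × 0.000591937 = 0.000242694
Marginal: 0.00038051 + 0.000379094 + 0.000242694 = 0.0010023
P(Type C | x₁, x₂) = 0.000242694 / 0.0010023 ≈ 0.2421

0.2421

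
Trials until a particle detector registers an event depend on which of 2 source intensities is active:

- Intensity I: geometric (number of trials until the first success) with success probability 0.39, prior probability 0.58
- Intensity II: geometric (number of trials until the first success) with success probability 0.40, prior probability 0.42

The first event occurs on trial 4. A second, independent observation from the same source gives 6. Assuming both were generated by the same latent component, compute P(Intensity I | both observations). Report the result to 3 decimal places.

The responsibility of component k is π_k f_k(x) divided by Σ_j π_j f_j(x).
Since both observations come from the same component, the likelihood for component k is f_k(x₁)·f_k(x₂).
  f_I = [0.39·(1−0.39)^3 = 0.39·0.226981 = 0.0885226] × [0.0329393] = 0.00291587
  f_II = [0.40·(1−0.40)^3 = 0.40·0.216 = 0.0864] × [0.031104] = 0.00268739
Weight by the priors:
  π_I·f_I = 0.58 × 0.00291587 = 0.0016912
  π_II·f_II = 0.42 × 0.00268739 = 0.0011287
Marginal: 0.0016912 + 0.0011287 = 0.00281991
P(Intensity I | x₁, x₂) ≈ 0.600

0.600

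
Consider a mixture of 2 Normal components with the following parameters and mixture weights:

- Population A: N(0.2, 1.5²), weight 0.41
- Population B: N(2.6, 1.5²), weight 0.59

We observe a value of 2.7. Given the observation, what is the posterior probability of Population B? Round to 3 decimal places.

P(component k | x) = π_k·f_k(x) / marginal(x), where marginal(x) = Σ_j π_j·f_j(x).
Evaluate each component's likelihood at the observed value:
  f_A = (1/(1.5·√(2π)))·exp(−(2.7−0.2)²/(2·1.5²)) = 0.265962·exp(-1.38889) = 0.0663181
  f_B = (1/(1.5·√(2π)))·exp(−(2.7−2.6)²/(2·1.5²)) = 0.265962·exp(-0.00222) = 0.265371
Weight by the priors:
  π_A·f_A = 0.41 × 0.0663181 = 0.0271904
  π_B·f_B = 0.59 × 0.265371 = 0.156569
Normaliser: 0.0271904 + 0.156569 = 0.183759
P(Population B | 2.7) = 0.156569 / 0.183759 ≈ 0.852

0.852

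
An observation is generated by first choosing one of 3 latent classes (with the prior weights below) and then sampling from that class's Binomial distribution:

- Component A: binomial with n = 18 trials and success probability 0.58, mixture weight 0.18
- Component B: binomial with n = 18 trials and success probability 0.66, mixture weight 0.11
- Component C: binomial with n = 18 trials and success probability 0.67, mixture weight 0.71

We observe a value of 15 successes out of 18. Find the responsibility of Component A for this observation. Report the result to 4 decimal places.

Posterior ∝ prior × likelihood, so P(k | x) ∝ P(Z=k) f_k(x); normalise over all components.
Binomial probabilities:
  f_A = 0.0170946
  f_B = 0.0629921
  f_C = 0.0721696
Multiply by the mixture weights:
  P(Z=A)·f_A = 0.18 × 0.0170946 = 0.00307702
  P(Z=B)·f_B = 0.11 × 0.0629921 = 0.00692913
  P(Z=C)·f_C = 0.71 × 0.0721696 = 0.0512404
Marginal: 0.00307702 + 0.00692913 + 0.0512404 = 0.0612465
Responsibility of Component A: 0.00307702 / 0.0612465 ≈ 0.0502

0.0502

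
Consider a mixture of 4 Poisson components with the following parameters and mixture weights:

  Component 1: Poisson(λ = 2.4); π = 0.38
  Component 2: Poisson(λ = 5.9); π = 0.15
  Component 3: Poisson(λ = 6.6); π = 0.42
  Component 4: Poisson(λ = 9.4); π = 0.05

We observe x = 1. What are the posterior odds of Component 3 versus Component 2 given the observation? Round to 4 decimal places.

Only the two components matter; the odds are (π_i f_i(x)) / (π_j f_j(x)).
Evaluate each component's likelihood at the observed value:
  f_1 = e^(−2.4)·2.4^1/1! = 0.217723
  f_2 = e^(−5.9)·5.9^1/1! = 0.0161627
  f_3 = e^(−6.6)·6.6^1/1! = 0.00897843
  f_4 = e^(−9.4)·9.4^1/1! = 0.000777606
Posterior odds = (π_3·f_3) / (π_2·f_2) = (0.42·0.00897843) / (0.15·0.0161627) = 0.00377094 / 0.00242441 ≈ 1.5554

1.5554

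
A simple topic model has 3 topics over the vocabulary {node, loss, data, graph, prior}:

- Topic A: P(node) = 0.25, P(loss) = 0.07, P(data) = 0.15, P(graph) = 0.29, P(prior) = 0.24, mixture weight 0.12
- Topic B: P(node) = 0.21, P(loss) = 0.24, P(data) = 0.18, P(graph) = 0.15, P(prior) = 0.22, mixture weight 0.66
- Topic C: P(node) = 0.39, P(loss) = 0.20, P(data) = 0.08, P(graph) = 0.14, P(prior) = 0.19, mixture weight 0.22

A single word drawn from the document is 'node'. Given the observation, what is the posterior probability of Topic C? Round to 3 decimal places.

0.337

The responsibility of component k is π_k f_k(x) divided by Σ_j π_j f_j(x).
Categorical probabilities:
  f_A = P(node | comp) = 0.25
  f_B = P(node | comp) = 0.21
  f_C = P(node | comp) = 0.39
Prior × likelihood for each component:
  π_A·f_A = 0.12 × 0.25 = 0.03
  π_B·f_B = 0.66 × 0.21 = 0.1386
  π_C·f_C = 0.22 × 0.39 = 0.0858
Denominator: 0.03 + 0.1386 + 0.0858 = 0.2544
So the posterior for Topic C is 0.0858 / 0.2544 ≈ 0.337.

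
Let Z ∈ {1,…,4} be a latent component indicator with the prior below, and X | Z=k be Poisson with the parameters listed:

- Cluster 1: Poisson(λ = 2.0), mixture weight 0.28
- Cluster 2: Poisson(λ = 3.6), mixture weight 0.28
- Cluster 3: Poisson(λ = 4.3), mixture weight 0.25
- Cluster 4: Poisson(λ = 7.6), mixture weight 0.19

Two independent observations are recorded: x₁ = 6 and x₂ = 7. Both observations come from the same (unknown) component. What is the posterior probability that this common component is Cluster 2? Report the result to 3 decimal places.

By Bayes' theorem, P(k | x) = w_k f_k(x) / Σ_j w_j f_j(x).
Since both observations come from the same component, the likelihood for component k is f_k(x₁)·f_k(x₂).
  f_1 = [e^(−2.0)·2.0^6/6! = 0.0120298] × [0.00343709] = 4.13475e-05
  f_2 = [e^(−3.6)·3.6^6/6! = 0.0826081] × [0.0424841] = 0.00350953
  f_3 = [e^(−4.3)·4.3^6/6! = 0.119127] × [0.0731783] = 0.00871755
  f_4 = [e^(−7.6)·7.6^6/6! = 0.13394] × [0.145421] = 0.0194777
Unnormalised posteriors:
  w_1·f_1 = 0.28 × 4.13475e-05 = 1.15773e-05
  w_2·f_2 = 0.28 × 0.00350953 = 0.000982669
  w_3·f_3 = 0.25 × 0.00871755 = 0.00217939
  w_4·f_4 = 0.19 × 0.0194777 = 0.00370076
Marginal: 1.15773e-05 + 0.000982669 + 0.00217939 + 0.00370076 = 0.0068744
So the posterior for Cluster 2 is 0.000982669 / 0.0068744 ≈ 0.143.

0.143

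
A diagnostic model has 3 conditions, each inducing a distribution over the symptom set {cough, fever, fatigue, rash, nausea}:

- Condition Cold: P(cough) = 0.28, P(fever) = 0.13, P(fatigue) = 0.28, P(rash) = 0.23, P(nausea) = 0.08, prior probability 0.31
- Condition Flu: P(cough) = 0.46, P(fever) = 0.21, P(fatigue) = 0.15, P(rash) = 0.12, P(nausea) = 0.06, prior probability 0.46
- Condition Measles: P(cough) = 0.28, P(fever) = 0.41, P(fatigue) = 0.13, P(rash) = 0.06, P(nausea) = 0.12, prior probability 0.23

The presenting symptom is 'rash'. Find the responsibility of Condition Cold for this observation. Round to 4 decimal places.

Posterior ∝ prior × likelihood, so P(k | x) ∝ π_k f_k(x); normalise over all components.
Component likelihoods at x = 'rash':
  p_Cold = P(rash | comp) = 0.23
  p_Flu = P(rash | comp) = 0.12
  p_Measles = P(rash | comp) = 0.06
Prior × likelihood for each component:
  π_Cold·p_Cold = 0.31 × 0.23 = 0.0713
  π_Flu·p_Flu = 0.46 × 0.12 = 0.0552
  π_Measles·p_Measles = 0.23 × 0.06 = 0.0138
Normaliser: 0.0713 + 0.0552 + 0.0138 = 0.1403
P(Condition Cold | the observation) = 0.0713 / 0.1403 ≈ 0.5082

0.5082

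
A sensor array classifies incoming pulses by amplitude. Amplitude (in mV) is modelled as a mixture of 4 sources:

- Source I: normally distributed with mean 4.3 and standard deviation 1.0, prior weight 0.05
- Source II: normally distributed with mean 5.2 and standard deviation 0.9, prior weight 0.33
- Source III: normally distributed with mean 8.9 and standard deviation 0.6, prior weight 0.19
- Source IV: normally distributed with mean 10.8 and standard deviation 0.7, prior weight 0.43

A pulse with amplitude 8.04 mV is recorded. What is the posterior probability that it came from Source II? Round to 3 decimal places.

0.022

P(component k | x) = w_k·f_k(x) / marginal(x), where marginal(x) = Σ_j w_j·f_j(x).
Normal densities:
  f_I = 0.000366051
  f_II = 0.00305082
  f_III = 0.238036
  f_IV = 0.000239891
Prior × likelihood for each component:
  w_I·f_I = 0.05 × 0.000366051 = 1.83025e-05
  w_II·f_II = 0.33 × 0.00305082 = 0.00100677
  w_III·f_III = 0.19 × 0.238036 = 0.0452268
  w_IV·f_IV = 0.43 × 0.000239891 = 0.000103153
Evidence: 1.83025e-05 + 0.00100677 + 0.0452268 + 0.000103153 = 0.046355
So the posterior for Source II is 0.00100677 / 0.046355 ≈ 0.022.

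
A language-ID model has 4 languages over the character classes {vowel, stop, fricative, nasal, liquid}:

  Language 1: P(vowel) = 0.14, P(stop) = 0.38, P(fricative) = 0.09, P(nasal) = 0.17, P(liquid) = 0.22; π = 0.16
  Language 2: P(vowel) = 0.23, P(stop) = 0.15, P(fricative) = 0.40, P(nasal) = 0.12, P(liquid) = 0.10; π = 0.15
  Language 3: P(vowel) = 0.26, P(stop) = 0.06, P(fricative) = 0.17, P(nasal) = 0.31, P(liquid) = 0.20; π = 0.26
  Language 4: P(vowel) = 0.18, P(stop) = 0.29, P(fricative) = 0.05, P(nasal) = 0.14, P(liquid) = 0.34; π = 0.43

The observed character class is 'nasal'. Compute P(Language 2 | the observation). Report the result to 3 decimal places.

0.097

The responsibility of component k is π_k f_k(x) divided by Σ_j π_j f_j(x).
Categorical probabilities:
  L_1 = 0.17
  L_2 = 0.12
  L_3 = 0.31
  L_4 = 0.14
Unnormalised posteriors:
  π_1·L_1 = 0.16 × 0.17 = 0.0272
  π_2·L_2 = 0.15 × 0.12 = 0.018
  π_3·L_3 = 0.26 × 0.31 = 0.0806
  π_4·L_4 = 0.43 × 0.14 = 0.0602
Sum: 0.0272 + 0.018 + 0.0806 + 0.0602 = 0.186
P(Language 2 | x) ≈ 0.097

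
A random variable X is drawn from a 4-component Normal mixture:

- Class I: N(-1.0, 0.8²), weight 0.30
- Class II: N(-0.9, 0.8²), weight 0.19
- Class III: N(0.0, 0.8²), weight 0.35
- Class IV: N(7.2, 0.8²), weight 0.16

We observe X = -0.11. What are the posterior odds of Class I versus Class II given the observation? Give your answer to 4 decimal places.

Since P(k|x) ∝ P(Z=k) f_k(x), the posterior odds are P(Z=i) f_i(x) / (P(Z=j) f_j(x)).
Normal densities:
  p_I = (1/(0.8·√(2π)))·exp(−(-0.11−-1.0)²/(2·0.8²)) = 0.498678·exp(-0.61883) = 0.268576
  p_II = (1/(0.8·√(2π)))·exp(−(-0.11−-0.9)²/(2·0.8²)) = 0.498678·exp(-0.48758) = 0.306244
  p_III = (1/(0.8·√(2π)))·exp(−(-0.11−0.0)²/(2·0.8²)) = 0.498678·exp(-0.00945) = 0.493986
  p_IV = (1/(0.8·√(2π)))·exp(−(-0.11−7.2)²/(2·0.8²)) = 0.498678·exp(-41.74695) = 3.69274e-19
Odds = (0.30/0.19) × (0.268576/0.306244) = 1.57895 × 0.876998 ≈ 1.3847

1.3847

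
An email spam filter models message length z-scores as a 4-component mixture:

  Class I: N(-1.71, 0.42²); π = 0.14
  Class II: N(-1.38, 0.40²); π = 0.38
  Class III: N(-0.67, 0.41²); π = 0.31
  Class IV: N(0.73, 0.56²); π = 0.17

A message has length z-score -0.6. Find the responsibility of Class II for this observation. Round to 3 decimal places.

The responsibility of component k is π_k f_k(x) divided by Σ_j π_j f_j(x).
Component likelihoods at x = -0.6:
  L_I = (1/(0.42·√(2π)))·exp(−(-0.6−-1.71)²/(2·0.42²)) = 0.949863·exp(-3.49235) = 0.0289037
  L_II = (1/(0.40·√(2π)))·exp(−(-0.6−-1.38)²/(2·0.40²)) = 0.997356·exp(-1.90125) = 0.148987
  L_III = (1/(0.41·√(2π)))·exp(−(-0.6−-0.67)²/(2·0.41²)) = 0.973030·exp(-0.01457) = 0.958951
  L_IV = (1/(0.56·√(2π)))·exp(−(-0.6−0.73)²/(2·0.56²)) = 0.712397·exp(-2.82031) = 0.0424498
Multiply by the mixture weights:
  π_I·L_I = 0.14 × 0.0289037 = 0.00404652
  π_II·L_II = 0.38 × 0.148987 = 0.056615
  π_III·L_III = 0.31 × 0.958951 = 0.297275
  π_IV·L_IV = 0.17 × 0.0424498 = 0.00721647
Normaliser: 0.00404652 + 0.056615 + 0.297275 + 0.00721647 = 0.365153
Responsibility of Class II: 0.056615 / 0.365153 ≈ 0.155

0.155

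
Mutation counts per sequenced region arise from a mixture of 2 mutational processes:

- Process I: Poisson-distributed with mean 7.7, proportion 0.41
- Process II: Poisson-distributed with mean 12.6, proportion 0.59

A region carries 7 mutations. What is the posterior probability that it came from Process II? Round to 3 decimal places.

By Bayes' theorem, P(k | x) = π_k f_k(x) / Σ_j π_j f_j(x).
Component likelihoods at x = 7 mutations:
  p_I = 0.144191
  p_II = 0.0337328
Unnormalised posteriors:
  π_I·p_I = 0.41 × 0.144191 = 0.0591182
  π_II·p_II = 0.59 × 0.0337328 = 0.0199024
Marginal: 0.0591182 + 0.0199024 = 0.0790205
P(Process II | the observation) ≈ 0.252

0.252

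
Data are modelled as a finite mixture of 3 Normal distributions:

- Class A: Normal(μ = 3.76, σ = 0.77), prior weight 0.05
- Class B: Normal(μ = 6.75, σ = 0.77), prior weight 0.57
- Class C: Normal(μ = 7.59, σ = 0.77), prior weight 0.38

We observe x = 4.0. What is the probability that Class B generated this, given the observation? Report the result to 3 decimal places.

0.020

By Bayes' theorem, P(k | x) = w_k f_k(x) / Σ_j w_j f_j(x).
Component likelihoods at x = 4.0:
  p_A = (1/(0.77·√(2π)))·exp(−(4.0−3.76)²/(2·0.77²)) = 0.518107·exp(-0.04857) = 0.493541
  p_B = (1/(0.77·√(2π)))·exp(−(4.0−6.75)²/(2·0.77²)) = 0.518107·exp(-6.37755) = 0.000880408
  p_C = (1/(0.77·√(2π)))·exp(−(4.0−7.59)²/(2·0.77²)) = 0.518107·exp(-10.86870) = 9.86744e-06
Unnormalised posteriors:
  w_A·p_A = 0.05 × 0.493541 = 0.0246771
  w_B·p_B = 0.57 × 0.000880408 = 0.000501833
  w_C·p_C = 0.38 × 9.86744e-06 = 3.74963e-06
Evidence: 0.0246771 + 0.000501833 + 3.74963e-06 = 0.0251827
Responsibility of Class B: 0.000501833 / 0.0251827 ≈ 0.020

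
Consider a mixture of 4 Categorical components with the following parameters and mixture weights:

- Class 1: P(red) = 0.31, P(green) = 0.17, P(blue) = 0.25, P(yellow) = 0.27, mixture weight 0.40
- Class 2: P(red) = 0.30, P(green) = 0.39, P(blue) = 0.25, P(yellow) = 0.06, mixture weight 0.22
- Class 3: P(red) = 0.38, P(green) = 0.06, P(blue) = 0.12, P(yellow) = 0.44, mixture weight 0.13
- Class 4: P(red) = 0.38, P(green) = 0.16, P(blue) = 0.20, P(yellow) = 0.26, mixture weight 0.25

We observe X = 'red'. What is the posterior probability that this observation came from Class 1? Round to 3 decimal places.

By Bayes' theorem, P(k | x) = π_k f_k(x) / Σ_j π_j f_j(x).
Evaluate each component's likelihood at the observed value:
  f_1 = P(red | comp) = 0.31
  f_2 = P(red | comp) = 0.30
  f_3 = P(red | comp) = 0.38
  f_4 = P(red | comp) = 0.38
Prior × likelihood for each component:
  π_1·f_1 = 0.40 × 0.31 = 0.124
  π_2·f_2 = 0.22 × 0.3 = 0.066
  π_3·f_3 = 0.13 × 0.38 = 0.0494
  π_4·f_4 = 0.25 × 0.38 = 0.095
Normaliser: 0.124 + 0.066 + 0.0494 + 0.095 = 0.3344
P(Class 1 | the observation) ≈ 0.371

0.371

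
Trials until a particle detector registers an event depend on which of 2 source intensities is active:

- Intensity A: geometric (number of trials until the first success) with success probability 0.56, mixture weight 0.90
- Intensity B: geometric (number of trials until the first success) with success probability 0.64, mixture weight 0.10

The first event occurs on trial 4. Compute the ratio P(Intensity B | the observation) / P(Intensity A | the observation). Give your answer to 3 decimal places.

0.070

The posterior odds equal the prior odds times the likelihood ratio: (π_i/π_j)·(f_i(x)/f_j(x)).
Geometric probabilities:
  p_A = 0.047703
  p_B = 0.0298598
0.00298598 / 0.0429327 ≈ 0.070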